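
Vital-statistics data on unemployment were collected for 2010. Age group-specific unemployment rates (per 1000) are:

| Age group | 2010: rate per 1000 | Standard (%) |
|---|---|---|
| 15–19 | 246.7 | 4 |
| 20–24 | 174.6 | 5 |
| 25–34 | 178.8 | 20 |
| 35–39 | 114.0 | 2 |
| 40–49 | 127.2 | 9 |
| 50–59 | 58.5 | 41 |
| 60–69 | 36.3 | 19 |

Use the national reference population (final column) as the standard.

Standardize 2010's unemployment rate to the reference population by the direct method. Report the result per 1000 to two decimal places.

98.97

Standard weights: 0.04, 0.05, 0.20, 0.02, 0.09, 0.41, 0.19.
Standardized rate: 0.0400×246.7 + 0.0500×174.6 + 0.2000×178.8 + 0.0200×114.0 + 0.0900×127.2 + 0.4100×58.5 + 0.1900×36.3 = 98.9680 per 1000.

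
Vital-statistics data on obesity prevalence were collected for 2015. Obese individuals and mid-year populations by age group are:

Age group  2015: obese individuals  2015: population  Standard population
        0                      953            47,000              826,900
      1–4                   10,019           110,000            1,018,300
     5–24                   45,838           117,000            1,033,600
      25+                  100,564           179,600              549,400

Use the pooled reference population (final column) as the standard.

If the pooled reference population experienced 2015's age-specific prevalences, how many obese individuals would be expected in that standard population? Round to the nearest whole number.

822084

Age-specific rates per 1,000 for 2015: 20.277, 91.082, 391.778, 559.933.
Expected obese individuals = Σ (standard pop × age-specific rate ÷ 1,000)
= 826,900×20.277/1,000 + 1,018,300×91.082/1,000 + 1,033,600×391.778/1,000 + 549,400×559.933/1,000
= 16766.72 + 92748.62 + 404941.51 + 307627.29 = 822084.14.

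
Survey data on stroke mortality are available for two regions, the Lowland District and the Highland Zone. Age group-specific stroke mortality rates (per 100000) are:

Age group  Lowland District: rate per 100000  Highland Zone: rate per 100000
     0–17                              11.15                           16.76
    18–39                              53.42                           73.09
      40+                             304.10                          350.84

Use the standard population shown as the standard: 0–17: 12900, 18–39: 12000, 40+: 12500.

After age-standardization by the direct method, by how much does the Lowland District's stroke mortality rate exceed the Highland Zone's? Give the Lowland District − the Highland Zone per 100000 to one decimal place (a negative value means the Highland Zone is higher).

-23.9

Standard total = 37400; weights = 0.3449, 0.3209, 0.3342.
The Lowland District: 0.3449×11.15 + 0.3209×53.42 + 0.3342×304.10 = 122.6237 per 100000.
The Highland Zone: 0.3449×16.76 + 0.3209×73.09 + 0.3342×350.84 = 146.4916 per 100000.
Difference = 122.6237 − 146.4916 = -23.8679.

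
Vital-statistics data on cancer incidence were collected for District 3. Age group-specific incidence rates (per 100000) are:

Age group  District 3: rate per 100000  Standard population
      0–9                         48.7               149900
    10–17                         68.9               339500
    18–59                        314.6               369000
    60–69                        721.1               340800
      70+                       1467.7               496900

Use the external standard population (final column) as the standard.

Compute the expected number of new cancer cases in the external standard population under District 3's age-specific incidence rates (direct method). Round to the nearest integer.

Expected new cancer cases = Σ (standard pop × age-specific rate ÷ 100000)
= 149900×48.7/100000 + 339500×68.9/100000 + 369000×314.6/100000 + 340800×721.1/100000 + 496900×1467.7/100000
= 73.00 + 233.92 + 1160.87 + 2457.51 + 7293.00 = 11218.30.

11218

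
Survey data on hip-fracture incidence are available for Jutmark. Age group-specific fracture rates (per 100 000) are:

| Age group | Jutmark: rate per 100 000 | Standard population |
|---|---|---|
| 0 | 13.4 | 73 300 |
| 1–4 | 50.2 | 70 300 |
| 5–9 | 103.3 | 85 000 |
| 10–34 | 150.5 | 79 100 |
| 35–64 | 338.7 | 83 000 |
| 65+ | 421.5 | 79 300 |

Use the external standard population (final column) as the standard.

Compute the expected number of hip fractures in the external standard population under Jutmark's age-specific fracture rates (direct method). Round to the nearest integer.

867

Expected hip fractures = Σ (standard pop × age-specific rate ÷ 100 000)
= 73 300×13.4/100 000 + 70 300×50.2/100 000 + 85 000×103.3/100 000 + 79 100×150.5/100 000 + 83 000×338.7/100 000 + 79 300×421.5/100 000
= 9.82 + 35.29 + 87.81 + 119.05 + 281.12 + 334.25 = 867.33.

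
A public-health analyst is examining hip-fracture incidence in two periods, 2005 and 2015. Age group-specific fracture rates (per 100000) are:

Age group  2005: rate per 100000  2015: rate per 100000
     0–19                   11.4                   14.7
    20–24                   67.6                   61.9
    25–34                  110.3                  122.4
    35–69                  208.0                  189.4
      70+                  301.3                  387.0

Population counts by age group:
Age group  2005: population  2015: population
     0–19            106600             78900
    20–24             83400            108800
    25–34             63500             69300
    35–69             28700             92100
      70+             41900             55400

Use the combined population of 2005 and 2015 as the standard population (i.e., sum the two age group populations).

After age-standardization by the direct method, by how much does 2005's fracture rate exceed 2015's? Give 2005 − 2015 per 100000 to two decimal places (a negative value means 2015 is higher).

Combined standard total = 728600; weights = 0.2546, 0.2638, 0.1823, 0.1658, 0.1335.
2005: 0.2546×11.4 + 0.2638×67.6 + 0.1823×110.3 + 0.1658×208.0 + 0.1335×301.3 = 115.5616 per 100000.
2015: 0.2546×14.7 + 0.2638×61.9 + 0.1823×122.4 + 0.1658×189.4 + 0.1335×387.0 = 125.4644 per 100000.
Difference = 115.5616 − 125.4644 = -9.9029.

-9.90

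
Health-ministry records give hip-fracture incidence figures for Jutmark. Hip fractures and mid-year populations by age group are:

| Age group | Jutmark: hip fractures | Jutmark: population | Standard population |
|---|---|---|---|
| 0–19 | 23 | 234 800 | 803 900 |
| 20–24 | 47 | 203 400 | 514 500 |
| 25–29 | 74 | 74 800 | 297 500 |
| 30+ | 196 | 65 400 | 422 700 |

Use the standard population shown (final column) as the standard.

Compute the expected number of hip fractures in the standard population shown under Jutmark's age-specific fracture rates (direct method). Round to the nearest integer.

1759

Age-specific rates per 100 000 for Jutmark: 9.80, 23.11, 98.93, 299.69.
Expected hip fractures = Σ (standard pop × age-specific rate ÷ 100 000)
= 803 900×9.80/100 000 + 514 500×23.11/100 000 + 297 500×98.93/100 000 + 422 700×299.69/100 000
= 78.75 + 118.89 + 294.32 + 1266.81 = 1758.76.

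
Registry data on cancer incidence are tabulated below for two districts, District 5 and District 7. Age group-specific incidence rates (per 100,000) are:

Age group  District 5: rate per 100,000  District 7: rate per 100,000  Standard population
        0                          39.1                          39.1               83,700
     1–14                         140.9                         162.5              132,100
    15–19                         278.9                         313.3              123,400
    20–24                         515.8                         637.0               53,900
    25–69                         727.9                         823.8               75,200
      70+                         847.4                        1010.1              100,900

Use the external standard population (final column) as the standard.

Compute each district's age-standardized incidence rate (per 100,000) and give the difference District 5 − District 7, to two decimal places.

Standard total = 569,200; weights = 0.1470, 0.2321, 0.2168, 0.0947, 0.1321, 0.1773.
District 5: 0.1470×39.1 + 0.2321×140.9 + 0.2168×278.9 + 0.0947×515.8 + 0.1321×727.9 + 0.1773×847.4 = 394.1395 per 100,000.
District 7: 0.1470×39.1 + 0.2321×162.5 + 0.2168×313.3 + 0.0947×637.0 + 0.1321×823.8 + 0.1773×1010.1 = 459.5982 per 100,000.
Difference = 394.1395 − 459.5982 = -65.4587.

-65.46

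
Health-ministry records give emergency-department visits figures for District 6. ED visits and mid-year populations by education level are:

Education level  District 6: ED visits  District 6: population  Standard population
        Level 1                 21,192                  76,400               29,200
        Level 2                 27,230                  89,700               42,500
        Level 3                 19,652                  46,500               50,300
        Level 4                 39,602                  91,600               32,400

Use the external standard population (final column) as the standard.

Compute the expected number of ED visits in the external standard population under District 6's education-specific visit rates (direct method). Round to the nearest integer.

56267

Education-specific rates per 1,000 for District 6: 277.382, 303.567, 422.624, 432.336.
Expected ED visits = Σ (standard pop × education-specific rate ÷ 1,000)
= 29,200×277.382/1,000 + 42,500×303.567/1,000 + 50,300×422.624/1,000 + 32,400×432.336/1,000
= 8099.56 + 12901.62 + 21257.97 + 14007.69 = 56266.84.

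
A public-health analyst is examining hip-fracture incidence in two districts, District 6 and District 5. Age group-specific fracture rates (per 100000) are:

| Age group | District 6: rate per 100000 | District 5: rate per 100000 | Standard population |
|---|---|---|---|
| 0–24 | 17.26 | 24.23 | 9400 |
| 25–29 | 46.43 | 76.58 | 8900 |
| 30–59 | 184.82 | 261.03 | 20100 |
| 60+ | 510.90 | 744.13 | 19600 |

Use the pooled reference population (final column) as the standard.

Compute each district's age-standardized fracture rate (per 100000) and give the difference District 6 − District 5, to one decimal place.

-111.0

Standard total = 58000; weights = 0.1621, 0.1534, 0.3466, 0.3379.
District 6: 0.1621×17.26 + 0.1534×46.43 + 0.3466×184.82 + 0.3379×510.90 = 246.6206 per 100000.
District 5: 0.1621×24.23 + 0.1534×76.58 + 0.3466×261.03 + 0.3379×744.13 = 357.6030 per 100000.
Difference = 246.6206 − 357.6030 = -110.9824.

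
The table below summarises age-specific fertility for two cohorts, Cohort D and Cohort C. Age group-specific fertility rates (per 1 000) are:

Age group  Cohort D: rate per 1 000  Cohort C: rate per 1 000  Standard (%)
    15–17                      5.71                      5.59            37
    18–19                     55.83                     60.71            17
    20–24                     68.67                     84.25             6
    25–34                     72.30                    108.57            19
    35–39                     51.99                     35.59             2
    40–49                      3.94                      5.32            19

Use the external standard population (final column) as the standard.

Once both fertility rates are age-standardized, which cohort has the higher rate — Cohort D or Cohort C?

Cohort C

Standard weights: 0.37, 0.17, 0.06, 0.19, 0.02, 0.19.
Cohort D: 0.3700×5.71 + 0.1700×55.83 + 0.0600×68.67 + 0.1900×72.30 + 0.0200×51.99 + 0.1900×3.94 = 31.2494 per 1 000.
Cohort C: 0.3700×5.59 + 0.1700×60.71 + 0.0600×84.25 + 0.1900×108.57 + 0.0200×35.59 + 0.1900×5.32 = 39.7949 per 1 000.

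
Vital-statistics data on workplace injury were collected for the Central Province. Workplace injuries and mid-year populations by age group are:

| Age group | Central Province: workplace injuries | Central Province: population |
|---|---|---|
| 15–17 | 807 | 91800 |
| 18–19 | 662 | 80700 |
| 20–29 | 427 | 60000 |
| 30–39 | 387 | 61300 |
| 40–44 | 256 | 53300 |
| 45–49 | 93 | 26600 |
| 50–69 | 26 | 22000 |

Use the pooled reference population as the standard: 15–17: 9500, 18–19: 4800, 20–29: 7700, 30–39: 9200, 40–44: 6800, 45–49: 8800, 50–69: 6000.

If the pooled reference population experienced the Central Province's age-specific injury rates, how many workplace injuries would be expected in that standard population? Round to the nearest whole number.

306

Age-specific rates per 10000 for the Central Province: 87.91, 82.03, 71.17, 63.13, 48.03, 34.96, 11.82.
Expected workplace injuries = Σ (standard pop × age-specific rate ÷ 10000)
= 9500×87.91/10000 + 4800×82.03/10000 + 7700×71.17/10000 + 9200×63.13/10000 + 6800×48.03/10000 + 8800×34.96/10000 + 6000×11.82/10000
= 83.51 + 39.38 + 54.80 + 58.08 + 32.66 + 30.77 + 7.09 = 306.29.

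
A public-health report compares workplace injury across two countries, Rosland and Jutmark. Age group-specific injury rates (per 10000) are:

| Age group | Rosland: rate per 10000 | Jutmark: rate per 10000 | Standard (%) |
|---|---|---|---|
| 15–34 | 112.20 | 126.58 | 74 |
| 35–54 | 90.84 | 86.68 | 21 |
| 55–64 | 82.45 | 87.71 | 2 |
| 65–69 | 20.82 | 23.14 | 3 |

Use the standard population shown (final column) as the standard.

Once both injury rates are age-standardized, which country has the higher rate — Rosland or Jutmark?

Jutmark

Standard weights: 0.74, 0.21, 0.02, 0.03.
Rosland: 0.7400×112.20 + 0.2100×90.84 + 0.0200×82.45 + 0.0300×20.82 = 104.3780 per 10000.
Jutmark: 0.7400×126.58 + 0.2100×86.68 + 0.0200×87.71 + 0.0300×23.14 = 114.3204 per 10000.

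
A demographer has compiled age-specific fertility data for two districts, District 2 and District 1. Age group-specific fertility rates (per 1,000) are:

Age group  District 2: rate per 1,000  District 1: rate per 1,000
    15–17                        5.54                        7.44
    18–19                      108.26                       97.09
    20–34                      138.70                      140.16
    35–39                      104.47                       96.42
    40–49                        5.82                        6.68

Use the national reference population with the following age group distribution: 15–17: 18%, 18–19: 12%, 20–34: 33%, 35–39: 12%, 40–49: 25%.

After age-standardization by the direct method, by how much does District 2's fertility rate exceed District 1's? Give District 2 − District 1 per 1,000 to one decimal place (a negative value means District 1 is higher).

Standard weights: 0.18, 0.12, 0.33, 0.12, 0.25.
District 2: 0.1800×5.54 + 0.1200×108.26 + 0.3300×138.70 + 0.1200×104.47 + 0.2500×5.82 = 73.7508 per 1,000.
District 1: 0.1800×7.44 + 0.1200×97.09 + 0.3300×140.16 + 0.1200×96.42 + 0.2500×6.68 = 72.4832 per 1,000.
Difference = 73.7508 − 72.4832 = 1.2676.

1.3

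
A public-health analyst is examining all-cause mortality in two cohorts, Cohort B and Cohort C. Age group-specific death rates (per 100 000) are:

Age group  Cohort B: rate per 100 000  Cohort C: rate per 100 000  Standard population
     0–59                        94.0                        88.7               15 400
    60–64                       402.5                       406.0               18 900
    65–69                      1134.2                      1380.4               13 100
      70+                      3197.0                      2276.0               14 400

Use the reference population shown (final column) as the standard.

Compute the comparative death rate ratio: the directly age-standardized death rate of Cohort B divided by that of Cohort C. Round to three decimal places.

Standard total = 61 800; weights = 0.2492, 0.3058, 0.2120, 0.2330.
Cohort B: 0.2492×94.0 + 0.3058×402.5 + 0.2120×1134.2 + 0.2330×3197.0 = 1131.8717 per 100 000.
Cohort C: 0.2492×88.7 + 0.3058×406.0 + 0.2120×1380.4 + 0.2330×2276.0 = 969.2074 per 100 000.
Ratio = 1131.8717 ÷ 969.2074 = 1.16783.

1.168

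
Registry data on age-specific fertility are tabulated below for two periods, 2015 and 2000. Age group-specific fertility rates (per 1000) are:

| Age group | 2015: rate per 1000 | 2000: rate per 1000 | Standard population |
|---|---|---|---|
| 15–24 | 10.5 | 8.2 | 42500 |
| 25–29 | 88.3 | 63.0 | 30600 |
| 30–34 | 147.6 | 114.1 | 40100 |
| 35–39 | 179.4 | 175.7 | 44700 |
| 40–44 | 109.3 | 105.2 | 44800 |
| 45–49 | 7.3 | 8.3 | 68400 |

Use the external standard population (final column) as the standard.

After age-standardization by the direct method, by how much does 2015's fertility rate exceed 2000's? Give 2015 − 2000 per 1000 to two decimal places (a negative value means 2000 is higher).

Standard total = 271100; weights = 0.1568, 0.1129, 0.1479, 0.1649, 0.1653, 0.2523.
2015: 0.1568×10.5 + 0.1129×88.3 + 0.1479×147.6 + 0.1649×179.4 + 0.1653×109.3 + 0.2523×7.3 = 82.9293 per 1000.
2000: 0.1568×8.2 + 0.1129×63.0 + 0.1479×114.1 + 0.1649×175.7 + 0.1653×105.2 + 0.2523×8.3 = 73.7225 per 1000.
Difference = 82.9293 − 73.7225 = 9.2068.

9.21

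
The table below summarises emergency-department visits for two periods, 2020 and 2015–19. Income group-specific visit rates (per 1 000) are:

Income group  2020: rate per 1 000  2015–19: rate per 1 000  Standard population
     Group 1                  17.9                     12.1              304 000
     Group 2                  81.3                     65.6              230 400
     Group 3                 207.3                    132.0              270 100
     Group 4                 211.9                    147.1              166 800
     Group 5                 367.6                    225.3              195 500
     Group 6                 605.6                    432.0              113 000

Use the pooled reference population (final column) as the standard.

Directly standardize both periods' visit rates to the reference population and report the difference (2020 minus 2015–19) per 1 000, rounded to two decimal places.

Standard total = 1 279 800; weights = 0.2375, 0.1800, 0.2110, 0.1303, 0.1528, 0.0883.
2020: 0.2375×17.9 + 0.1800×81.3 + 0.2110×207.3 + 0.1303×211.9 + 0.1528×367.6 + 0.0883×605.6 = 199.8815 per 1 000.
2015–19: 0.2375×12.1 + 0.1800×65.6 + 0.2110×132.0 + 0.1303×147.1 + 0.1528×225.3 + 0.0883×432.0 = 134.2743 per 1 000.
Difference = 199.8815 − 134.2743 = 65.6072.

65.61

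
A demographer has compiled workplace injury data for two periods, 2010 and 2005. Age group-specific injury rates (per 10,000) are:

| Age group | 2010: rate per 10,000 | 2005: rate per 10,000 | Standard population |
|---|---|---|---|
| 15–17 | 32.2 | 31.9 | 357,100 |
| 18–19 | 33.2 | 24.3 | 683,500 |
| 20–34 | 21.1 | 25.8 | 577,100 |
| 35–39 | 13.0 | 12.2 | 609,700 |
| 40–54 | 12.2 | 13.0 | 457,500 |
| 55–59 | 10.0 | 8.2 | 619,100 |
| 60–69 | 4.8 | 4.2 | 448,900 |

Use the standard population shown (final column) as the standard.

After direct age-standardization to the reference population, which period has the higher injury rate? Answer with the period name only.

Standard total = 3,752,900; weights = 0.0952, 0.1821, 0.1538, 0.1625, 0.1219, 0.1650, 0.1196.
2010: 0.0952×32.2 + 0.1821×33.2 + 0.1538×21.1 + 0.1625×13.0 + 0.1219×12.2 + 0.1650×10.0 + 0.1196×4.8 = 18.1782 per 10,000.
2005: 0.0952×31.9 + 0.1821×24.3 + 0.1538×25.8 + 0.1625×12.2 + 0.1219×13.0 + 0.1650×8.2 + 0.1196×4.2 = 16.8503 per 10,000.

2010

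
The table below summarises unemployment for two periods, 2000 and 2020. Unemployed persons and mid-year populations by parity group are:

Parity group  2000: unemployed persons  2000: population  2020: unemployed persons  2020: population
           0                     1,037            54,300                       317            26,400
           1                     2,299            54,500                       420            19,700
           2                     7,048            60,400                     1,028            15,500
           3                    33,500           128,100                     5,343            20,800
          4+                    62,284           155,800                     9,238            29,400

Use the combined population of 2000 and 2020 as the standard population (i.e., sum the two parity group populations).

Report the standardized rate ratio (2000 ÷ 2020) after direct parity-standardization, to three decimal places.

1.216

Parity-specific rates per 1,000 for 2000: 19.098, 42.183, 116.689, 261.514, 399.769.
For 2020: 12.008, 21.320, 66.323, 256.875, 314.218.
Combined standard total = 564,900; weights = 0.1429, 0.1314, 0.1344, 0.2636, 0.3278.
2000: 0.1429×19.098 + 0.1314×42.183 + 0.1344×116.689 + 0.2636×261.514 + 0.3278×399.769 = 223.9415 per 1,000.
2020: 0.1429×12.008 + 0.1314×21.320 + 0.1344×66.323 + 0.2636×256.875 + 0.3278×314.218 = 184.1505 per 1,000.
Ratio = 223.9415 ÷ 184.1505 = 1.21608.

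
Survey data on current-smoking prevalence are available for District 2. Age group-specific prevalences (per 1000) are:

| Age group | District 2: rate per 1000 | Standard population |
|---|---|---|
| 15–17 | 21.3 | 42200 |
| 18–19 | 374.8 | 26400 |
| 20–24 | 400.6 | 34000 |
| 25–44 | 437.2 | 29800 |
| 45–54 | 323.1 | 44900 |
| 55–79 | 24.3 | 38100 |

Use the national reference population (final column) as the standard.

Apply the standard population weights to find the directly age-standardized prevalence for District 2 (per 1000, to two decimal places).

Standard total = 215400; weights = 0.1959, 0.1226, 0.1578, 0.1383, 0.2084, 0.1769.
Standardized rate: 0.1959×21.3 + 0.1226×374.8 + 0.1578×400.6 + 0.1383×437.2 + 0.2084×323.1 + 0.1769×24.3 = 245.4761 per 1000.

245.48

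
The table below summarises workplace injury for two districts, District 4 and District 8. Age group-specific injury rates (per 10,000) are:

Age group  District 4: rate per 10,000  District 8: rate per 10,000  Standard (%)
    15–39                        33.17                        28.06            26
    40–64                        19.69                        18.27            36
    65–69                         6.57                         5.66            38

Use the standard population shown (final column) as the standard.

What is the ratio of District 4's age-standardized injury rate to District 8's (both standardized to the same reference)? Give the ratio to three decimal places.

1.136

Standard weights: 0.26, 0.36, 0.38.
District 4: 0.2600×33.17 + 0.3600×19.69 + 0.3800×6.57 = 18.2092 per 10,000.
District 8: 0.2600×28.06 + 0.3600×18.27 + 0.3800×5.66 = 16.0236 per 10,000.
Ratio = 18.2092 ÷ 16.0236 = 1.13640.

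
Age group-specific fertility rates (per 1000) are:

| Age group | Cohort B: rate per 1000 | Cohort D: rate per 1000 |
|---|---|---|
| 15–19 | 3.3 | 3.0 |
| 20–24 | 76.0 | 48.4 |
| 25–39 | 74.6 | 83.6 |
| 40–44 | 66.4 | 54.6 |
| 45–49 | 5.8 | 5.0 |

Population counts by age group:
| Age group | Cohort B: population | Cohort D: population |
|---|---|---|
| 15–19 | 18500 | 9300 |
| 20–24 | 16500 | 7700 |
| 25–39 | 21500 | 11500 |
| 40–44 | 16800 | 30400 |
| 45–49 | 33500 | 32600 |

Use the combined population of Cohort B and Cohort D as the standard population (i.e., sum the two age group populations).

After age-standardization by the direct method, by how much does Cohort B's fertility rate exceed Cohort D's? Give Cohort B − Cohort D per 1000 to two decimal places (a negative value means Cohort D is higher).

Combined standard total = 198300; weights = 0.1402, 0.1220, 0.1664, 0.2380, 0.3333.
Cohort B: 0.1402×3.3 + 0.1220×76.0 + 0.1664×74.6 + 0.2380×66.4 + 0.3333×5.8 = 39.8901 per 1000.
Cohort D: 0.1402×3.0 + 0.1220×48.4 + 0.1664×83.6 + 0.2380×54.6 + 0.3333×5.0 = 34.9022 per 1000.
Difference = 39.8901 − 34.9022 = 4.9879.

4.99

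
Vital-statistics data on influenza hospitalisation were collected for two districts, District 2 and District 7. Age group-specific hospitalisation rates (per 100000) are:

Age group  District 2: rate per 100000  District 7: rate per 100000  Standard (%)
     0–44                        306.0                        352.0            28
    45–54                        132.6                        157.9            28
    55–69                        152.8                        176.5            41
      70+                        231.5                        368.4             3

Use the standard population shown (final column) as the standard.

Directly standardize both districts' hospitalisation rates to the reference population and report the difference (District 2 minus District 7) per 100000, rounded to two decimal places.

Standard weights: 0.28, 0.28, 0.41, 0.03.
District 2: 0.2800×306.0 + 0.2800×132.6 + 0.4100×152.8 + 0.0300×231.5 = 192.4010 per 100000.
District 7: 0.2800×352.0 + 0.2800×157.9 + 0.4100×176.5 + 0.0300×368.4 = 226.1890 per 100000.
Difference = 192.4010 − 226.1890 = -33.7880.

-33.79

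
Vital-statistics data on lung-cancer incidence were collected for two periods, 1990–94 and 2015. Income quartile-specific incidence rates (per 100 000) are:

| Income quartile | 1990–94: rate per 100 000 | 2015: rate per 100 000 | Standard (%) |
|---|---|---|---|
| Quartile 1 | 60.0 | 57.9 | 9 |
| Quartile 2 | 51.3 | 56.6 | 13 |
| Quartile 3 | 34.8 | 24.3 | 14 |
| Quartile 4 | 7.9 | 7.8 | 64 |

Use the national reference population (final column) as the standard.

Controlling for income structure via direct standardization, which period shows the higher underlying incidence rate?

Standard weights: 0.09, 0.13, 0.14, 0.64.
1990–94: 0.0900×60.0 + 0.1300×51.3 + 0.1400×34.8 + 0.6400×7.9 = 21.9970 per 100 000.
2015: 0.0900×57.9 + 0.1300×56.6 + 0.1400×24.3 + 0.6400×7.8 = 20.9630 per 100 000.

1990–94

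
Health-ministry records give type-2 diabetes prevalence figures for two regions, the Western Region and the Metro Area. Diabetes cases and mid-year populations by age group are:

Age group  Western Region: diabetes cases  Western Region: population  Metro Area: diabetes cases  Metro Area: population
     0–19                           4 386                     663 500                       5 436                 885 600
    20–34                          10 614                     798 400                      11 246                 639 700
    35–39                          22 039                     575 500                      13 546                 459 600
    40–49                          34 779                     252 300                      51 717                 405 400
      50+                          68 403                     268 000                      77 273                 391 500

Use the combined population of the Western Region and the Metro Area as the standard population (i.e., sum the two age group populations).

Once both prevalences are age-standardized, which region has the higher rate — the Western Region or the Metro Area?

Age-specific rates per 1 000 for the Western Region: 6.610, 13.294, 38.295, 137.848, 255.235.
For the Metro Area: 6.138, 17.580, 29.473, 127.570, 197.377.
Combined standard total = 5 339 500; weights = 0.2901, 0.2693, 0.1939, 0.1232, 0.1235.
The Western Region: 0.2901×6.610 + 0.2693×13.294 + 0.1939×38.295 + 0.1232×137.848 + 0.1235×255.235 = 61.4267 per 1 000.
The Metro Area: 0.2901×6.138 + 0.2693×17.580 + 0.1939×29.473 + 0.1232×127.570 + 0.1235×197.377 = 52.3217 per 1 000.
The crude rates (54.82 vs 57.24) would put the Metro Area higher, but that reflects its age composition; once standardized to a common age structure, the Western Region has the higher underlying rate.

Western Region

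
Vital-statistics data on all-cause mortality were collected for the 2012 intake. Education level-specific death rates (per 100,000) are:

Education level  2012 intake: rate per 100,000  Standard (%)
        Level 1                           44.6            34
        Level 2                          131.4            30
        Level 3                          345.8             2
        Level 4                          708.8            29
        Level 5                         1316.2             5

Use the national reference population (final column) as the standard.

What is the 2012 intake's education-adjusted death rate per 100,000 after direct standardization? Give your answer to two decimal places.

Standard weights: 0.34, 0.30, 0.02, 0.29, 0.05.
Standardized rate: 0.3400×44.6 + 0.3000×131.4 + 0.0200×345.8 + 0.2900×708.8 + 0.0500×1316.2 = 332.8620 per 100,000.

332.86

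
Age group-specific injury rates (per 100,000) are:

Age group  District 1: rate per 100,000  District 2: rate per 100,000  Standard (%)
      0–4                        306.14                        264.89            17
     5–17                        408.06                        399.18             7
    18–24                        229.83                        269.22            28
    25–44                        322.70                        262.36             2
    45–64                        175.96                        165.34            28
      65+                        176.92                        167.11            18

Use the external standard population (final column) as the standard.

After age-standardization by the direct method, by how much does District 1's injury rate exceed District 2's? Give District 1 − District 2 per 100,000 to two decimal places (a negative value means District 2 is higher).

Standard weights: 0.17, 0.07, 0.28, 0.02, 0.28, 0.18.
District 1: 0.1700×306.14 + 0.0700×408.06 + 0.2800×229.83 + 0.0200×322.70 + 0.2800×175.96 + 0.1800×176.92 = 232.5288 per 100,000.
District 2: 0.1700×264.89 + 0.0700×399.18 + 0.2800×269.22 + 0.0200×262.36 + 0.2800×165.34 + 0.1800×167.11 = 229.9777 per 100,000.
Difference = 232.5288 − 229.9777 = 2.5511.

2.55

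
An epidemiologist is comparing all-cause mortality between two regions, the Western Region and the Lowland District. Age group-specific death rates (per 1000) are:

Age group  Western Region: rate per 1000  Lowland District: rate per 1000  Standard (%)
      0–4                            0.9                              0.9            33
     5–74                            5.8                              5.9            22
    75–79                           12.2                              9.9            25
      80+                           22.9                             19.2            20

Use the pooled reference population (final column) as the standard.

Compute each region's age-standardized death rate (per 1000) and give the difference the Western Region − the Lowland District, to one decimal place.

Standard weights: 0.33, 0.22, 0.25, 0.20.
The Western Region: 0.3300×0.9 + 0.2200×5.8 + 0.2500×12.2 + 0.2000×22.9 = 9.2030 per 1000.
The Lowland District: 0.3300×0.9 + 0.2200×5.9 + 0.2500×9.9 + 0.2000×19.2 = 7.9100 per 1000.
Difference = 9.2030 − 7.9100 = 1.2930.

1.3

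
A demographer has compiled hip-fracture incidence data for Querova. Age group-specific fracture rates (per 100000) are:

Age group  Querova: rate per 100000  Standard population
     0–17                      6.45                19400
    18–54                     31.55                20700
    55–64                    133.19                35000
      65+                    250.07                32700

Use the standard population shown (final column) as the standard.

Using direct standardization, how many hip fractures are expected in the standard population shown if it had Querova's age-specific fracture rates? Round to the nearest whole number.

136

Expected hip fractures = Σ (standard pop × age-specific rate ÷ 100000)
= 19400×6.45/100000 + 20700×31.55/100000 + 35000×133.19/100000 + 32700×250.07/100000
= 1.25 + 6.53 + 46.62 + 81.77 = 136.17.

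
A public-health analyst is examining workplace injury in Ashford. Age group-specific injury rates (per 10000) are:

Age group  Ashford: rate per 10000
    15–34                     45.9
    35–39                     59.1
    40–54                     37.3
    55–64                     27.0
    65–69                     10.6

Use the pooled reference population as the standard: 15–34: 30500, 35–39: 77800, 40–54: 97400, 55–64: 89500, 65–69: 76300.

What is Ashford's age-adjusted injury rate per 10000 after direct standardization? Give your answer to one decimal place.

Standard total = 371500; weights = 0.0821, 0.2094, 0.2622, 0.2409, 0.2054.
Standardized rate: 0.0821×45.9 + 0.2094×59.1 + 0.2622×37.3 + 0.2409×27.0 + 0.2054×10.6 = 34.6063 per 10000.

34.6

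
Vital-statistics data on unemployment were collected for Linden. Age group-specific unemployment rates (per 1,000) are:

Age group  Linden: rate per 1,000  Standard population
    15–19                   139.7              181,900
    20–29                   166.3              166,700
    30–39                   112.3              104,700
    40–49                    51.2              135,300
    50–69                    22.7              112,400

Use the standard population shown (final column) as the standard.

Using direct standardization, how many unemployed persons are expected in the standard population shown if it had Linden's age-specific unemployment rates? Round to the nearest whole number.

Expected unemployed persons = Σ (standard pop × age-specific rate ÷ 1,000)
= 181,900×139.7/1,000 + 166,700×166.3/1,000 + 104,700×112.3/1,000 + 135,300×51.2/1,000 + 112,400×22.7/1,000
= 25411.43 + 27722.21 + 11757.81 + 6927.36 + 2551.48 = 74370.29.

74370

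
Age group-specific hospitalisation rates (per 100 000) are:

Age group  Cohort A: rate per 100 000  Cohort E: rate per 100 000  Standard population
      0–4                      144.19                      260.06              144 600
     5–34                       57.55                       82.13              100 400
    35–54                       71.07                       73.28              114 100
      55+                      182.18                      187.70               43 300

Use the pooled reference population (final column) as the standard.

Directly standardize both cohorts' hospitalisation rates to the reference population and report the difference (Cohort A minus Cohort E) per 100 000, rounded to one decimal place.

-49.0

Standard total = 402 400; weights = 0.3593, 0.2495, 0.2835, 0.1076.
Cohort A: 0.3593×144.19 + 0.2495×57.55 + 0.2835×71.07 + 0.1076×182.18 = 105.9279 per 100 000.
Cohort E: 0.3593×260.06 + 0.2495×82.13 + 0.2835×73.28 + 0.1076×187.70 = 154.9185 per 100 000.
Difference = 105.9279 − 154.9185 = -48.9906.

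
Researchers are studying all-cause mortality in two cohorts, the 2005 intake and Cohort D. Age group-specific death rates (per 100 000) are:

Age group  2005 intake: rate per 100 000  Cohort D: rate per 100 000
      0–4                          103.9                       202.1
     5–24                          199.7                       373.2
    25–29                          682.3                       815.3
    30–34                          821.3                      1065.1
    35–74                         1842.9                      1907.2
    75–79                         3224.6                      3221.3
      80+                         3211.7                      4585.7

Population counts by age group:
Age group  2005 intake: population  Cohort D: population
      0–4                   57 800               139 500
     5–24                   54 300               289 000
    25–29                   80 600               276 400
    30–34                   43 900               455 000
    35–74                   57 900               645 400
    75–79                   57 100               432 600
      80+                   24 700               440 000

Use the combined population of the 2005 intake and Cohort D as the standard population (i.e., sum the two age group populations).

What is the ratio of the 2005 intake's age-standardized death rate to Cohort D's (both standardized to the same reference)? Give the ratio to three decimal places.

Combined standard total = 3 054 200; weights = 0.0646, 0.1124, 0.1169, 0.1633, 0.2303, 0.1603, 0.1522.
The 2005 intake: 0.0646×103.9 + 0.1124×199.7 + 0.1169×682.3 + 0.1633×821.3 + 0.2303×1842.9 + 0.1603×3224.6 + 0.1522×3211.7 = 1673.1253 per 100 000.
Cohort D: 0.0646×202.1 + 0.1124×373.2 + 0.1169×815.3 + 0.1633×1065.1 + 0.2303×1907.2 + 0.1603×3221.3 + 0.1522×4585.7 = 1977.6745 per 100 000.
Ratio = 1673.1253 ÷ 1977.6745 = 0.84601.

0.846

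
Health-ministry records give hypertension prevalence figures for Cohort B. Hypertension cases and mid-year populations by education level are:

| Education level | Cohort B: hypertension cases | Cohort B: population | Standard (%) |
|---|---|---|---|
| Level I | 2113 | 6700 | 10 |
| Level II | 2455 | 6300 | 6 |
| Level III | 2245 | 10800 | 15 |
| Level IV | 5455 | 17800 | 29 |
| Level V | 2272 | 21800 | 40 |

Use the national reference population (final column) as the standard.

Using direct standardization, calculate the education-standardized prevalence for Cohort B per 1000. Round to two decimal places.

Education-specific rates per 1000 for Cohort B: 315.373, 389.683, 207.870, 306.461, 104.220.
Standard weights: 0.10, 0.06, 0.15, 0.29, 0.40.
Standardized rate: 0.1000×315.373 + 0.0600×389.683 + 0.1500×207.870 + 0.2900×306.461 + 0.4000×104.220 = 216.6605 per 1000.

216.66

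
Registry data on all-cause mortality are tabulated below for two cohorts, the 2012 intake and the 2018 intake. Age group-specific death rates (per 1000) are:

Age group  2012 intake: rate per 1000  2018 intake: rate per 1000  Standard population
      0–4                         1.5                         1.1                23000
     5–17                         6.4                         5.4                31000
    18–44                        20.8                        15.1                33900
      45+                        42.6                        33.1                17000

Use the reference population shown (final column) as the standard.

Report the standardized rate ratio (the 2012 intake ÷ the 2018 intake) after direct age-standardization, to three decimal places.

1.312

Standard total = 104900; weights = 0.2193, 0.2955, 0.3232, 0.1621.
The 2012 intake: 0.2193×1.5 + 0.2955×6.4 + 0.3232×20.8 + 0.1621×42.6 = 15.8458 per 1000.
The 2018 intake: 0.2193×1.1 + 0.2955×5.4 + 0.3232×15.1 + 0.1621×33.1 = 12.0809 per 1000.
Ratio = 15.8458 ÷ 12.0809 = 1.31163.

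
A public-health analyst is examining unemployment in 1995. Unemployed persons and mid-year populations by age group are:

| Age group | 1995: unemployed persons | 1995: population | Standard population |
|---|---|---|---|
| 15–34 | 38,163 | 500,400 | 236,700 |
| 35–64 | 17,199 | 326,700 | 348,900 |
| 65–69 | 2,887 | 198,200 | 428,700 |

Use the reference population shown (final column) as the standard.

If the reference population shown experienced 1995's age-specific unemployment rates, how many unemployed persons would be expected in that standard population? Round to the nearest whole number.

Age-specific rates per 1,000 for 1995: 76.265, 52.645, 14.566.
Expected unemployed persons = Σ (standard pop × age-specific rate ÷ 1,000)
= 236,700×76.265/1,000 + 348,900×52.645/1,000 + 428,700×14.566/1,000
= 18051.92 + 18367.71 + 6244.48 = 42664.12.

42664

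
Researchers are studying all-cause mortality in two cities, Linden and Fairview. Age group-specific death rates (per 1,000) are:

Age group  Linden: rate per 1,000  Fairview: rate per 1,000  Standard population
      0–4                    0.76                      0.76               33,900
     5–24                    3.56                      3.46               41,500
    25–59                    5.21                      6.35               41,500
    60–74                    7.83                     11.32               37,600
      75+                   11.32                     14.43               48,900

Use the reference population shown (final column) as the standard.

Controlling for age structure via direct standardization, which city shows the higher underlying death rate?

Fairview

Standard total = 203,400; weights = 0.1667, 0.2040, 0.2040, 0.1849, 0.2404.
Linden: 0.1667×0.76 + 0.2040×3.56 + 0.2040×5.21 + 0.1849×7.83 + 0.2404×11.32 = 6.0849 per 1,000.
Fairview: 0.1667×0.76 + 0.2040×3.46 + 0.2040×6.35 + 0.1849×11.32 + 0.2404×14.43 = 7.6900 per 1,000.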